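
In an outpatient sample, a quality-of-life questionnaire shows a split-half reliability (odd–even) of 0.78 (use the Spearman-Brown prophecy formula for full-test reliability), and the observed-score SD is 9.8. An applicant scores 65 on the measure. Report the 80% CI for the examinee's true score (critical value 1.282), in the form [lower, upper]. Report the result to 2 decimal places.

[60.58, 69.42]

r_full = 2·0.78 / (1 + 0.78) ≈ 0.8764
The standard error of measurement is 9.8000*√(1 − 0.8764) ≈ 9.8000*0.3516 ≈ 3.4453.
Margin = 1.282 * 3.4453 ≈ 4.4169
Interval: (60.5831, 69.4169)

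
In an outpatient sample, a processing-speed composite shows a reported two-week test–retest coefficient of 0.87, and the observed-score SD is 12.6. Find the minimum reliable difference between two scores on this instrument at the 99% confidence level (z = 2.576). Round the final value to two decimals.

16.55

The standard error of measurement is 12.60000·√(1 − 0.87000) ≈ 12.60000·0.36056 ≈ 4.54299.
SE_diff = SEM · √2 ≈ 4.54299 · 1.41421 ≈ 6.42476
Smallest detectable difference = 2.576·6.42476 ≈ 16.55019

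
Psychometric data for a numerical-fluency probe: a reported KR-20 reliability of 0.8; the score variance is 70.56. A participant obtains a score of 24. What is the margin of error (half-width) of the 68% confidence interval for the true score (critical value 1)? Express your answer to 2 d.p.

3.76

SD = √70.56 ≃ 8.4000
SEM = 8.4000×√(1 − 0.8000) ≃ 3.7566
Half-width = 1×3.7566 ≃ 3.7566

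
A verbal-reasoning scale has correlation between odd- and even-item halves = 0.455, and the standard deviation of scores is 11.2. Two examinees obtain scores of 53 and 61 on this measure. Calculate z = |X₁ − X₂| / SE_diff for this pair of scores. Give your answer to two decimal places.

0.83

Spearman-Brown: r = 2(0.455) / (1 + 0.455) = 0.91000 / 1.45500 ≈ 0.62543
SEM = 11.20000*√(1 − 0.62543) ≈ 6.85464
SE_diff = √2 * SEM ≈ 9.69393
z = 8 / 9.69393 ≈ 0.82526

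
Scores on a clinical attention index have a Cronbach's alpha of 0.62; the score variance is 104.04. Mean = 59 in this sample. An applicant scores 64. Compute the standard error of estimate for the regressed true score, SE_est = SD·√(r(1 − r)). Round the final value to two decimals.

SD = √104.04 ≈ 10.2000
SE_est = SD * √(r(1 − r)) = 10.2000 * √0.2356 ≈ 10.2000 * 0.4854 ≈ 4.9509

4.95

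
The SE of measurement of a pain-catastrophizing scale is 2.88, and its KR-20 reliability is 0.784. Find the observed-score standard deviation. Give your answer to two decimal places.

SD = 2.88 / √(1 − 0.784) ≃ 6.1968

6.20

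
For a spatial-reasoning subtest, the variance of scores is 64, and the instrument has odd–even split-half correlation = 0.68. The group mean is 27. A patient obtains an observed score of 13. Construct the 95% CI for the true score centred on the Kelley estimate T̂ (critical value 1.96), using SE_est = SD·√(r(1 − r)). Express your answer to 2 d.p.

SD = √64 ≃ 8.0000
r_full = 2·0.68 / (1 + 0.68) ≃ 0.8095
Estimated true score = 0.8095·13 + (1 − 0.8095)·27 ≃ 15.6667
SE_est = 8.0000·√[r(1 − r)] ≃ 3.1414
CI = 15.6667 ± 1.96 · 3.1414 → [9.5095, 21.8238]

[9.51, 21.82]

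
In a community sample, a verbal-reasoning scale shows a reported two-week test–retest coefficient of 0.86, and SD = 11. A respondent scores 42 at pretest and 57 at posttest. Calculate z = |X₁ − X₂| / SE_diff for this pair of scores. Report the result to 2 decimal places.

2.58

SEM = 11.000 × √(1 − 0.860) = 11.000 × √0.140 ≈ 11.000 × 0.374 ≈ 4.116
Standard error of the difference = 4.116·√2 ≈ 5.821
z = |42 − 57| / 5.821 = 15 / 5.821 ≈ 2.577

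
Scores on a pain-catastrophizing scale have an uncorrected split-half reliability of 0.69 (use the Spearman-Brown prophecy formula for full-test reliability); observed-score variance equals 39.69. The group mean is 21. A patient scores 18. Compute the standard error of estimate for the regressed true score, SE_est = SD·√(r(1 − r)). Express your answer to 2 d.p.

SD = √39.69 = 6.300
r_full = 2·0.69 / (1 + 0.69) ≃ 0.817
SE_est = SD × √(r(1 − r)) = 6.300 × √0.150 ≃ 6.300 × 0.387 ≃ 2.438

2.44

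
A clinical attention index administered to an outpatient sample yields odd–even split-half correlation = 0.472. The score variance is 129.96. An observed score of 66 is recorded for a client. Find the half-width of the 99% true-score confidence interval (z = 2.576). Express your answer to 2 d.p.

SD = √129.96 = 11.400
r_full = 2·0.472 / (1 + 0.472) ≈ 0.641
SEM = 11.400 · √(1 − 0.641) = 11.400 · √0.359 ≈ 11.400 · 0.599 ≈ 6.828
Margin = 2.576 · 6.828 ≈ 17.588

17.59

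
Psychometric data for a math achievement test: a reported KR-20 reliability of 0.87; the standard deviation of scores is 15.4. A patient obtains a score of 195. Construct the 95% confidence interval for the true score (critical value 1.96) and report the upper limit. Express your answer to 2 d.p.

205.88

SEM = 15.40000×√(1 − 0.87000) ≈ 5.55255
Half-width = 1.96×5.55255 ≈ 10.88300
Upper bound: 195 + 10.88300 = 205.88300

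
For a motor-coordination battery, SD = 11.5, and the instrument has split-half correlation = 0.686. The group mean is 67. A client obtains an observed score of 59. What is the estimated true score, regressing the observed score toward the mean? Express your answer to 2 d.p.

60.49

Full-length reliability (Spearman-Brown) = 2(0.686)/(1+0.686) ≈ 0.8138
T̂ = r·X + (1 − r)·M = 0.8138*59 + 0.1862*67 ≈ 48.0119 + 12.4781 ≈ 60.4899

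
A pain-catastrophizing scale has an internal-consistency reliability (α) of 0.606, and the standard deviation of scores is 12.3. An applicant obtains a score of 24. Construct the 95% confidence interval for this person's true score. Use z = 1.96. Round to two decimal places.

SEM = 12.300×√(1 − 0.606) ≈ 7.721
Half-width = 1.96×7.721 ≈ 15.132
95% CI: 24 ± 15.132 = [8.868, 39.132]

[8.87, 39.13]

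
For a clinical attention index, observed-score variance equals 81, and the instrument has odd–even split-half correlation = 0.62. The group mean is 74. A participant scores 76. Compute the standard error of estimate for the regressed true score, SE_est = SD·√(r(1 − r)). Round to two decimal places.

3.81

SD = √81 ≈ 9.000
r_full = 2·0.62 / (1 + 0.62) ≈ 0.765
SE_est = 9.000·√(0.765·0.235) ≈ 3.814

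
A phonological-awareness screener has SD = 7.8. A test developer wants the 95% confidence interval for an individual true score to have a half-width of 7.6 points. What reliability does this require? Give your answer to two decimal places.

0.75

Required SEM = 7.6 / 1.96 ≈ 3.878
Required reliability = 1 − (SEM/SD)² = 1 − 0.247 ≈ 0.753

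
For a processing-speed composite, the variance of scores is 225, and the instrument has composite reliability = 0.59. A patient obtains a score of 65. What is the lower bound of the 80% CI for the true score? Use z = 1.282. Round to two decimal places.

SD = √225 ≈ 15.000
SEM = 15.000×√(1 − 0.590) ≈ 9.605
Half-width = 1.282×9.605 ≈ 12.313
Lower bound: 65 − 12.313 = 52.687

52.69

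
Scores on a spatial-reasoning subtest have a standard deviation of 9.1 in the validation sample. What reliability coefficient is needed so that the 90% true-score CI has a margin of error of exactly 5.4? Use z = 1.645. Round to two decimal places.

0.87

SEM needed = half-width / z = 5.4/1.645 ≈ 3.2827
Required reliability = 1 − (SEM/SD)² = 1 − 0.1301 ≈ 0.8699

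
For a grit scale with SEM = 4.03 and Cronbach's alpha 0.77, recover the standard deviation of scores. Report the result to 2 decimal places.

8.40

SD = 4.03 / √(1 − 0.77) ≈ 8.40313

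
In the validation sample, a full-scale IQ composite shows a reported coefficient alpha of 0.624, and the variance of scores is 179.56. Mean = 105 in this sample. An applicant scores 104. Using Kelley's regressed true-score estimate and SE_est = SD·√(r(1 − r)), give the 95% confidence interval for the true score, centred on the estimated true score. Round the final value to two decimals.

SD = √179.56 ≈ 13.400
T̂ = r·X + (1 − r)·M = 0.624*104 + 0.376*105 = 64.896 + 39.480 ≈ 104.376
SE_est = SD * √(r(1 − r)) = 13.400 * √0.235 ≈ 13.400 * 0.484 ≈ 6.491
CI = 104.376 ± 1.96 * 6.491 → [91.654, 117.098]

[91.65, 117.10]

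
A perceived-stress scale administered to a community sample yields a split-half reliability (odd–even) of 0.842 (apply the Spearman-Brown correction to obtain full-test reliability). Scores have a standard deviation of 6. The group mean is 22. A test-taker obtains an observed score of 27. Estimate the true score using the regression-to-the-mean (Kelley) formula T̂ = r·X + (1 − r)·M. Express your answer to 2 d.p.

Spearman-Brown: r = 2(0.842) / (1 + 0.842) = 1.684 / 1.842 ≈ 0.914
T̂ = r·X + (1 − r)·M = 0.914×27 + 0.086×22 ≈ 24.684 + 1.887 ≈ 26.571

26.57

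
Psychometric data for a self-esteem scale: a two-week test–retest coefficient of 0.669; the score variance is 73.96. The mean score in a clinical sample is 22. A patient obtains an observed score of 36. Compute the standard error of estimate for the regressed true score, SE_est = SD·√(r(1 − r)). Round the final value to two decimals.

σ = 73.96^(1/2) = 8.600
SE_est = 8.600*√(0.669*0.331) ≈ 4.047

4.05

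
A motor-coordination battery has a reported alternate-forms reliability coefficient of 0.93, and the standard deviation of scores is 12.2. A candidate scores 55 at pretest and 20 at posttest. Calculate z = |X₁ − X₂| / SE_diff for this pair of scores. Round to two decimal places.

7.67

SEM = 12.2000 × √(1 − 0.9300) = 12.2000 × √0.0700 ≈ 12.2000 × 0.2646 ≈ 3.2278
Standard error of the difference = 3.2278·√2 ≈ 4.5648
z = 35 / 4.5648 ≈ 7.6673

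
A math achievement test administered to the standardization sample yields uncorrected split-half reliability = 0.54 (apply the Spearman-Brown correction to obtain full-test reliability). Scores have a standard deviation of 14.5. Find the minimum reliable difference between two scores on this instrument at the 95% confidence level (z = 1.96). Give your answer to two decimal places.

Full-length reliability (Spearman-Brown) = 2(0.54)/(1+0.54) ≈ 0.701
SEM = 14.500*√(1 − 0.701) ≈ 7.925
SE_diff = SEM * √2 ≈ 7.925 * 1.414 ≈ 11.207
Smallest detectable difference = 1.96*11.207 ≈ 21.966

21.97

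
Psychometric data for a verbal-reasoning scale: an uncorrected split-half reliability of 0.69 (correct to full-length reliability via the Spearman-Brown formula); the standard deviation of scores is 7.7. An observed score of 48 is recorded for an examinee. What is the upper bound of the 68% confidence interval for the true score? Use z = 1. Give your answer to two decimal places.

Spearman-Brown: r = 2(0.69) / (1 + 0.69) = 1.380 / 1.690 ≃ 0.817
SEM = 7.700 × √(1 − 0.817) = 7.700 × √0.183 ≃ 7.700 × 0.428 ≃ 3.298
Margin = 1 × 3.298 ≃ 3.298
Upper limit = 48 + 3.298 ≃ 51.298

51.30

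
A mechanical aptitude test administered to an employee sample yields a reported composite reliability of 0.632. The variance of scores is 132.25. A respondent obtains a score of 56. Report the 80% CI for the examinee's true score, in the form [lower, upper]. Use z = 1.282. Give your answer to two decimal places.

SD = √132.25 ≈ 11.5000
SEM = 11.5000*√(1 − 0.6320) ≈ 6.9762
1.282 * SEM ≈ 8.9435
CI = 56 ± 8.9435 → [47.0565, 64.9435]

[47.06, 64.94]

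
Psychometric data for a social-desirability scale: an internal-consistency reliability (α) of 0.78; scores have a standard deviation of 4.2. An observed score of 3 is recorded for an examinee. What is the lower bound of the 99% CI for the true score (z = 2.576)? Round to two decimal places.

-2.07

The standard error of measurement is 4.2000×√(1 − 0.7800) ≃ 4.2000×0.4690 ≃ 1.9700.
Margin = 2.576 × 1.9700 ≃ 5.0747
Lower limit = 3 − 5.0747 ≃ -2.0747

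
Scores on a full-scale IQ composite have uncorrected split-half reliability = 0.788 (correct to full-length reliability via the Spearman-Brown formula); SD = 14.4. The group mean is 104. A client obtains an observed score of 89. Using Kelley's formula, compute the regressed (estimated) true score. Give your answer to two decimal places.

90.78

Full-length reliability (Spearman-Brown) = 2(0.788)/(1+0.788) ≃ 0.8814
T̂ = r·X + (1 − r)·M = 0.8814*89 + 0.1186*104 ≃ 78.4474 + 12.3311 ≃ 90.7785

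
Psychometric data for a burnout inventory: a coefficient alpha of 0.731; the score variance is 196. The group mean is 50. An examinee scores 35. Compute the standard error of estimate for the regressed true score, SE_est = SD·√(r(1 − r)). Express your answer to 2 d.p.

6.21

SD = √196 = 14.0000
SE_est = SD × √(r(1 − r)) = 14.0000 × √0.1966 ≈ 14.0000 × 0.4434 ≈ 6.2082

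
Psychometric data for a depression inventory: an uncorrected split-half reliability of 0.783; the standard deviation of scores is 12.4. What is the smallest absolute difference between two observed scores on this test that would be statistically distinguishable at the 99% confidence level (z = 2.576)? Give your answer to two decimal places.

r_full = 2·0.783 / (1 + 0.783) ≈ 0.8783
SEM = 12.4000·√(1 − 0.8783) ≈ 4.3259
SE_diff = SEM · √2 ≈ 4.3259 · 1.4142 ≈ 6.1177
Minimum reliable difference = 2.576 · SE_diff ≈ 2.576 · 6.1177 ≈ 15.7593

15.76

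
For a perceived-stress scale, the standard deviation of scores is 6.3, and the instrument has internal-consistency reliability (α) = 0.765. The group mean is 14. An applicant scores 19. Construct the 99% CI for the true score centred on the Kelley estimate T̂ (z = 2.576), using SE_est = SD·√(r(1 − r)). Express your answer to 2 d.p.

T̂ = r·X + (1 − r)·M = 0.765*19 + 0.235*14 = 14.535 + 3.290 ≈ 17.825
SE_est = 6.300*√(0.765*0.235) ≈ 2.671
CI = 17.825 ± 2.576 * 2.671 → [10.944, 24.706]

[10.94, 24.71]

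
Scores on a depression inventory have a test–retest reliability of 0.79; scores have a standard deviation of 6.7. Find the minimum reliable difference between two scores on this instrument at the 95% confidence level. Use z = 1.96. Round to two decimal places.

The standard error of measurement is 6.7000×√(1 − 0.7900) ≃ 6.7000×0.4583 ≃ 3.0703.
SE_diff = SEM × √2 ≃ 3.0703 × 1.4142 ≃ 4.3421
Smallest detectable difference = 1.96×4.3421 ≃ 8.5105

8.51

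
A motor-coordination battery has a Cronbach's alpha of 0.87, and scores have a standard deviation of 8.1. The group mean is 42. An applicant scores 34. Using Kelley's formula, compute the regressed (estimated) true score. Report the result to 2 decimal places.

35.04

Estimated true score = 0.870×34 + (1 − 0.870)×42 ≈ 35.040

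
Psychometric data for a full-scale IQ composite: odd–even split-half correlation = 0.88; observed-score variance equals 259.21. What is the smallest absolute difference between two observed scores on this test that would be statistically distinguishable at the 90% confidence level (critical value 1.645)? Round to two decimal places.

9.46

σ = 259.21^(1/2) = 16.100
Spearman-Brown: r = 2(0.88) / (1 + 0.88) = 1.760 / 1.880 ≈ 0.936
SEM = 16.100*√(1 − 0.936) ≈ 4.068
Standard error of the difference = 4.068·√2 ≈ 5.752
Smallest detectable difference = 1.645*5.752 ≈ 9.463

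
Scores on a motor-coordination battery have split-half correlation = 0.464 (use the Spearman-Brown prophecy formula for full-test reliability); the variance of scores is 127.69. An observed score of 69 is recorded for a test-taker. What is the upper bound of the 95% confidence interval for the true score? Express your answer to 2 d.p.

82.40

SD = √127.69 = 11.300
Full-length reliability (Spearman-Brown) = 2(0.464)/(1+0.464) ≈ 0.634
The standard error of measurement is 11.300·√(1 − 0.634) ≈ 11.300·0.605 ≈ 6.837.
Margin = 1.96 · 6.837 ≈ 13.401
Upper limit = 69 + 13.401 ≈ 82.401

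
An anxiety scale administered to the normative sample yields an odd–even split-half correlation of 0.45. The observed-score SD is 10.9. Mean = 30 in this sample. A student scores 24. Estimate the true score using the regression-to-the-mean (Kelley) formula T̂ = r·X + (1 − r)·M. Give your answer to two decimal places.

26.28

Spearman-Brown: r = 2(0.45) / (1 + 0.45) = 0.9000 / 1.4500 ≃ 0.6207
T̂ = r·X + (1 − r)·M = 0.6207×24 + 0.3793×30 ≃ 14.8966 + 11.3793 ≃ 26.2759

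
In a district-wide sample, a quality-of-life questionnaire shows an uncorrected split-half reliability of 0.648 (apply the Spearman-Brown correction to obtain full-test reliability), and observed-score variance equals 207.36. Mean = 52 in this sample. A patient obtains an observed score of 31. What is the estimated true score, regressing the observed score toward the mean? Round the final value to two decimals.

35.49

r_full = 2·0.648 / (1 + 0.648) ≈ 0.78641
T̂ = r·X + (1 − r)·M = 0.78641×31 + 0.21359×52 ≈ 24.37864 + 11.10680 ≈ 35.48544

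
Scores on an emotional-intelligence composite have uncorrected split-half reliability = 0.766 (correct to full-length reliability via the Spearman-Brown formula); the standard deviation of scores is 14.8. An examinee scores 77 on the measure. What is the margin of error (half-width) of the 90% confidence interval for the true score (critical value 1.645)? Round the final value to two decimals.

8.86

Full-length reliability (Spearman-Brown) = 2(0.766)/(1+0.766) ≈ 0.8675
SEM = 14.8000 × √(1 − 0.8675) = 14.8000 × √0.1325 ≈ 14.8000 × 0.3640 ≈ 5.3873
Half-width = 1.645×5.3873 ≈ 8.8622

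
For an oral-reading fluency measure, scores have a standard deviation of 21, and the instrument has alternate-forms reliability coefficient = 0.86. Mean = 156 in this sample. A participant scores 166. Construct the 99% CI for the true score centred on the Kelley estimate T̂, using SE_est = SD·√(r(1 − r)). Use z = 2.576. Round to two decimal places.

[145.83, 183.37]

T̂ = r·X + (1 − r)·M = 0.8600·166 + 0.1400·156 = 142.7600 + 21.8400 ≈ 164.6000
SE_est = 21.0000·√(0.8600·0.1400) ≈ 7.2867
99% CI: 164.6000 ± 18.7706 ≈ (145.8294, 183.3706)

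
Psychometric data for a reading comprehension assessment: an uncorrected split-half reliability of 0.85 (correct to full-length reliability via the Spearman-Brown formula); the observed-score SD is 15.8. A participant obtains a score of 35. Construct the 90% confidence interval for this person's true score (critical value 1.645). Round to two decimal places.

[27.60, 42.40]

r_full = 2·0.85 / (1 + 0.85) ≈ 0.91892
SEM = 15.80000·√(1 − 0.91892) ≈ 4.49901
1.645 · SEM ≈ 7.40087
CI = 35 ± 7.40087 → [27.59913, 42.40087]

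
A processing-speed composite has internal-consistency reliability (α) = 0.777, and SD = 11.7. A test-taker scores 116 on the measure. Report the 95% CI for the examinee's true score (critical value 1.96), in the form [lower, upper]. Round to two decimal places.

[105.17, 126.83]

SEM = 11.700 · √(1 − 0.777) = 11.700 · √0.223 ≈ 11.700 · 0.472 ≈ 5.525
Half-width = 1.96·5.525 ≈ 10.829
Interval: (105.171, 126.829)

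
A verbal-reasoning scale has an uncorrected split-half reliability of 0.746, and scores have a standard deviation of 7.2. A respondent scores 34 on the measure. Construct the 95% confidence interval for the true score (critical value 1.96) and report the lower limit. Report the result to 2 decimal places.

Full-length reliability (Spearman-Brown) = 2(0.746)/(1+0.746) ≈ 0.855
SEM = 7.200 * √(1 − 0.855) = 7.200 * √0.145 ≈ 7.200 * 0.381 ≈ 2.746
Half-width = 1.96*2.746 ≈ 5.382
Lower bound: 34 − 5.382 = 28.618

28.62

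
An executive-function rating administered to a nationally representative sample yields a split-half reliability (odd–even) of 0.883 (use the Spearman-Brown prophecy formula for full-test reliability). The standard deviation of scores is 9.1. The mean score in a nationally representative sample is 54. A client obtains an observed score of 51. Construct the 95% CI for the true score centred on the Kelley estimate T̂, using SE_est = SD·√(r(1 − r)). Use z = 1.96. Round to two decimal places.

[46.88, 55.49]

r_full = 2·0.883 / (1 + 0.883) ≃ 0.93787
T̂ = r·X + (1 − r)·M = 0.93787*51 + 0.06213*54 ≃ 47.83112 + 3.35528 ≃ 51.18640
SE_est = 9.10000·√[r(1 − r)] ≃ 2.19674
95% CI: 51.18640 ± 4.30562 ≃ (46.88079, 55.49202)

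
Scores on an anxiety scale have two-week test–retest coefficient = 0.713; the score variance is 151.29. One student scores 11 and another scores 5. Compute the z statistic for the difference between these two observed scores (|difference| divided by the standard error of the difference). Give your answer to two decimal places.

SD = √151.29 ≈ 12.30000
SEM = 12.30000 × √(1 − 0.71300) = 12.30000 × √0.28700 ≈ 12.30000 × 0.53572 ≈ 6.58940
Standard error of the difference = 6.58940·√2 ≈ 9.31882
z = 6 / 9.31882 ≈ 0.64386

0.64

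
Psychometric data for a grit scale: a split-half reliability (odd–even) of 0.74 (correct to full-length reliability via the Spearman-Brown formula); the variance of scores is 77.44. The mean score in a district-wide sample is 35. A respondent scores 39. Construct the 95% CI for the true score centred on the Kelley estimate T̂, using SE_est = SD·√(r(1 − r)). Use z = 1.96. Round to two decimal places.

σ = 77.44^(1/2) = 8.8000
r_full = 2·0.74 / (1 + 0.74) ≈ 0.8506
Estimated true score = 0.8506*39 + (1 − 0.8506)*35 ≈ 38.4023
SE_est = SD * √(r(1 − r)) = 8.8000 * √0.1271 ≈ 8.8000 * 0.3565 ≈ 3.1373
95% CI: 38.4023 ± 6.1490 ≈ (32.2533, 44.5513)

[32.25, 44.55]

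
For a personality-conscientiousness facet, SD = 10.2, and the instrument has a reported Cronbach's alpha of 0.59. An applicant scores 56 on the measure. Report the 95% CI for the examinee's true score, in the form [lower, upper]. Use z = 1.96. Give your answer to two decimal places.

[43.20, 68.80]

SEM = 10.20000·√(1 − 0.59000) ≃ 6.53119
Half-width = 1.96·6.53119 ≃ 12.80113
CI = 56 ± 12.80113 → [43.19887, 68.80113]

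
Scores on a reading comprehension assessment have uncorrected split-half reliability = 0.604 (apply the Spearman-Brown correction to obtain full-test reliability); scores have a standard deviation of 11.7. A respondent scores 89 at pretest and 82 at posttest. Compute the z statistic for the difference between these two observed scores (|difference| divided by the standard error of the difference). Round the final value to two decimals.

Full-length reliability (Spearman-Brown) = 2(0.604)/(1+0.604) ≈ 0.7531
SEM = 11.7000 × √(1 − 0.7531) = 11.7000 × √0.2469 ≈ 11.7000 × 0.4969 ≈ 5.8134
Standard error of the difference = 5.8134·√2 ≈ 8.2214
z = 7 / 8.2214 ≈ 0.8514

0.85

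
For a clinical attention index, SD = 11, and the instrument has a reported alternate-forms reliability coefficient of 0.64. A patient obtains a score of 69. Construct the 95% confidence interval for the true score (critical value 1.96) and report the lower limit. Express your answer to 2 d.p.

SEM = 11.000 · √(1 − 0.640) = 11.000 · √0.360 ≈ 11.000 · 0.600 ≈ 6.600
Margin = 1.96 · 6.600 ≈ 12.936
Lower limit = 69 − 12.936 ≈ 56.064

56.06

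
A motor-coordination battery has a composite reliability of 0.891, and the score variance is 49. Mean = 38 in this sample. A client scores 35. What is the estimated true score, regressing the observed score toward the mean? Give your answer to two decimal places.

35.33

Estimated true score = 0.8910×35 + (1 − 0.8910)×38 ≈ 35.3270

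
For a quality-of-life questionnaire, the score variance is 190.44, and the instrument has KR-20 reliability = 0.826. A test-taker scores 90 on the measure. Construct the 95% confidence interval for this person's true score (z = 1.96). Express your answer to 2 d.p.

[78.72, 101.28]

σ = 190.44^(1/2) = 13.80000
SEM = 13.80000 × √(1 − 0.82600) = 13.80000 × √0.17400 ≈ 13.80000 × 0.41713 ≈ 5.75644
1.96 × SEM ≈ 11.28262
95% CI: 90 ± 11.28262 = [78.71738, 101.28262]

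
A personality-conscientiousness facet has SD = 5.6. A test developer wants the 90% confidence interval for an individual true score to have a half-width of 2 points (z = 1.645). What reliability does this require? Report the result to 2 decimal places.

SEM needed = half-width / z = 2/1.645 ≈ 1.21581
r = 1 − (1.21581/5.6)² ≈ 1 − 0.04714 ≈ 0.95286

0.95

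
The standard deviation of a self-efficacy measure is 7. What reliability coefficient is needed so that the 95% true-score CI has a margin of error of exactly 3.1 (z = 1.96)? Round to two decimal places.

Required SEM = 3.1 / 1.96 ≃ 1.582
Required reliability = 1 − (SEM/SD)² = 1 − 0.051 ≃ 0.949

0.95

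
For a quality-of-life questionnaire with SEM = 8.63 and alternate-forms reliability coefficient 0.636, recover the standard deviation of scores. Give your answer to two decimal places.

SD = 8.63 / √(1 − 0.636) ≈ 14.3041

14.30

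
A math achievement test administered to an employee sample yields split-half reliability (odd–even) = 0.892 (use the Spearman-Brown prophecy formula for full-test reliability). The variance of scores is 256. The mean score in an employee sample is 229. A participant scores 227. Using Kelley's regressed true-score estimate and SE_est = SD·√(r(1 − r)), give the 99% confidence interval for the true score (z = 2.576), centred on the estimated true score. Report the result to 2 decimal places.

SD = √256 ≈ 16.0000
Spearman-Brown: r = 2(0.892) / (1 + 0.892) = 1.7840 / 1.8920 ≈ 0.9429
T̂ = 0.9429(227) + 0.0571(229) ≈ 227.1142
SE_est = 16.0000·√[r(1 − r)] ≈ 3.7120
99% CI: 227.1142 ± 9.5621 ≈ (217.5520, 236.6763)

[217.55, 236.68]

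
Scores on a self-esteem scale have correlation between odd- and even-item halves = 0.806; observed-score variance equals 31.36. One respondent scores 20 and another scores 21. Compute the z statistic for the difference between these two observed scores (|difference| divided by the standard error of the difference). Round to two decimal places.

0.39

σ = 31.36^(1/2) = 5.6000
r_full = 2·0.806 / (1 + 0.806) ≈ 0.8926
SEM = 5.6000 · √(1 − 0.8926) = 5.6000 · √0.1074 ≈ 5.6000 · 0.3277 ≈ 1.8354
SE_diff = SEM · √2 ≈ 1.8354 · 1.4142 ≈ 2.5956
z = 1 / 2.5956 ≈ 0.3853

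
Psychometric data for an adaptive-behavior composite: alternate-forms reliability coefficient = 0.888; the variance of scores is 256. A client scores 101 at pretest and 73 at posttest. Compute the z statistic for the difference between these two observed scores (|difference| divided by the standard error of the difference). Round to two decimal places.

σ = 256^(1/2) = 16.00000
The standard error of measurement is 16.00000·√(1 − 0.88800) ≈ 16.00000·0.33466 ≈ 5.35462.
SE_diff = √2 · SEM ≈ 7.57258
z = 28 / 7.57258 ≈ 3.69755

3.70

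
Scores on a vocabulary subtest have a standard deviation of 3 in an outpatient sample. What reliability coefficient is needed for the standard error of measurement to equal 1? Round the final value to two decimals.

0.89

r = 1 − (SEM / SD)² = 1 − (1.000 / 3)² ≈ 1 − 0.111 ≈ 0.889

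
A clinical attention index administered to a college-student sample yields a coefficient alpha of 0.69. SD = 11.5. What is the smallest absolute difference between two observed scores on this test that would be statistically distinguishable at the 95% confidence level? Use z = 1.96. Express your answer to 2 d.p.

17.75

SEM = 11.50000 · √(1 − 0.69000) = 11.50000 · √0.31000 ≈ 11.50000 · 0.55678 ≈ 6.40293
SE_diff = √2 · SEM ≈ 9.05511
Smallest detectable difference = 1.96·9.05511 ≈ 17.74801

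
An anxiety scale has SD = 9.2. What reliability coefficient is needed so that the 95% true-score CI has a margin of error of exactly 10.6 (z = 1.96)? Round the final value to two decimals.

0.65

Required SEM = 10.6 / 1.96 ≈ 5.408
r = 1 − (SEM / SD)² = 1 − (5.408 / 9.2)² ≈ 1 − 0.346 ≈ 0.654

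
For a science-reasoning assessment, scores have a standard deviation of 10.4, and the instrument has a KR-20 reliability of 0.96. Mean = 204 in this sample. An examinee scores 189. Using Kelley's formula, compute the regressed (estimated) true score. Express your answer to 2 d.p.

T̂ = r·X + (1 − r)·M = 0.960*189 + 0.040*204 = 181.440 + 8.160 ≃ 189.600

189.60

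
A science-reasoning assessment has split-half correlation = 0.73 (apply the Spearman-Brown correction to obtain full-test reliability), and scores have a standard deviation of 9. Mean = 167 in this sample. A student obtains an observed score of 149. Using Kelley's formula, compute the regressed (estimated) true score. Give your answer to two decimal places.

Full-length reliability (Spearman-Brown) = 2(0.73)/(1+0.73) ≈ 0.844
T̂ = r·X + (1 − r)·M = 0.844×149 + 0.156×167 ≈ 125.746 + 26.064 ≈ 151.809

151.81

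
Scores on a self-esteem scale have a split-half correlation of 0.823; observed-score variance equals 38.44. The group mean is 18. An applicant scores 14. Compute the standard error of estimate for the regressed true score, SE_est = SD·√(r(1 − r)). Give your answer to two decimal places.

1.84

SD = √38.44 ≃ 6.20000
r_full = 2·0.823 / (1 + 0.823) ≃ 0.90291
SE_est = SD × √(r(1 − r)) = 6.20000 × √0.08767 ≃ 6.20000 × 0.29608 ≃ 1.83572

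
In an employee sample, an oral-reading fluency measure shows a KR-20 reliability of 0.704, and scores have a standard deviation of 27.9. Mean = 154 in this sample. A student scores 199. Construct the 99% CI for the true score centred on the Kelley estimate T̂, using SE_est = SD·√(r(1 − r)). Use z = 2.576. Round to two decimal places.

[152.87, 218.49]

T̂ = 0.70400(199) + 0.29600(154) ≈ 185.68000
SE_est = SD · √(r(1 − r)) = 27.90000 · √0.20838 ≈ 27.90000 · 0.45649 ≈ 12.73610
CI = 185.68000 ± 2.576 · 12.73610 → [152.87181, 218.48819]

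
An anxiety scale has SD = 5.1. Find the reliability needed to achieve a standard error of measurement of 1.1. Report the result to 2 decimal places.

0.95

r = 1 − (1.1000/5.1)² ≃ 1 − 0.0465 ≃ 0.9535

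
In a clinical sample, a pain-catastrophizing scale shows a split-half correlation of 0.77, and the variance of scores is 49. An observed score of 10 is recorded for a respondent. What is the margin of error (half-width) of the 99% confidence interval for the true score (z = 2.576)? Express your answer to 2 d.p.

SD = √49 = 7.000
r_full = 2·0.77 / (1 + 0.77) ≈ 0.870
The standard error of measurement is 7.000*√(1 − 0.870) ≈ 7.000*0.360 ≈ 2.523.
Half-width = 2.576*2.523 ≈ 6.500

6.50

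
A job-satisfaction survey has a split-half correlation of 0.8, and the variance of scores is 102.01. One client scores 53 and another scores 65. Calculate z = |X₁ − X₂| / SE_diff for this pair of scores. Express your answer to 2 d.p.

SD = √102.01 = 10.1000
Full-length reliability (Spearman-Brown) = 2(0.8)/(1+0.8) ≈ 0.8889
The standard error of measurement is 10.1000×√(1 − 0.8889) ≈ 10.1000×0.3333 ≈ 3.3667.
SE_diff = √2 × SEM ≈ 4.7612
z = |53 − 65| / 4.7612 = 12 / 4.7612 ≈ 2.5204

2.52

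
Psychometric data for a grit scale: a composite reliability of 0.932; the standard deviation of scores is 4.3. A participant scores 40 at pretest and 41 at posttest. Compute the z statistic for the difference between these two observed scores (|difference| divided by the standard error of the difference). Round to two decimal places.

The standard error of measurement is 4.300×√(1 − 0.932) ≈ 4.300×0.261 ≈ 1.121.
SE_diff = √2 × SEM ≈ 1.586
z = 1 / 1.586 ≈ 0.631

0.63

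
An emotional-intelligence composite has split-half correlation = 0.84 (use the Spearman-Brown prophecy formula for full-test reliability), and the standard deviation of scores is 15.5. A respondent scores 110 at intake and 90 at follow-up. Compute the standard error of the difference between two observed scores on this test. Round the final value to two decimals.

Spearman-Brown: r = 2(0.84) / (1 + 0.84) = 1.6800 / 1.8400 ≃ 0.9130
SEM = 15.5000×√(1 − 0.9130) ≃ 4.5707
SE_diff = SEM × √2 ≃ 4.5707 × 1.4142 ≃ 6.4639

6.46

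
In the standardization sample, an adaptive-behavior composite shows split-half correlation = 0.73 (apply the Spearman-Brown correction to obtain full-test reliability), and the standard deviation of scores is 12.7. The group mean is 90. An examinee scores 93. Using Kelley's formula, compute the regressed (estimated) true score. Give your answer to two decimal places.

92.53

Full-length reliability (Spearman-Brown) = 2(0.73)/(1+0.73) ≈ 0.844
T̂ = 0.844(93) + 0.156(90) ≈ 92.532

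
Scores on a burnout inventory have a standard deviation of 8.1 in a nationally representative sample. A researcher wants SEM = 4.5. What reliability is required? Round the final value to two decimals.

0.69

Required reliability = 1 − (SEM/SD)² = 1 − 0.3086 ≈ 0.6914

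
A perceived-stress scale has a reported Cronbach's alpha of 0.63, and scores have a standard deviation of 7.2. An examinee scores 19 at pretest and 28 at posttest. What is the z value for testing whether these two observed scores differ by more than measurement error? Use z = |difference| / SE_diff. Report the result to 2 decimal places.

The standard error of measurement is 7.200*√(1 − 0.630) ≈ 7.200*0.608 ≈ 4.380.
Standard error of the difference = 4.380·√2 ≈ 6.194
z = |19 − 28| / 6.194 = 9 / 6.194 ≈ 1.453

1.45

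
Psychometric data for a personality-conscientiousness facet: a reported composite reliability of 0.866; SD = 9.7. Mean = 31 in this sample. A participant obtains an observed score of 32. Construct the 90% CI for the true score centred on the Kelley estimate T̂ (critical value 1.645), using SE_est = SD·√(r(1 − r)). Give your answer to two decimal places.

[26.43, 37.30]

T̂ = 0.866(32) + 0.134(31) ≈ 31.866
SE_est = SD · √(r(1 − r)) = 9.700 · √0.116 ≈ 9.700 · 0.341 ≈ 3.304
90% CI: 31.866 ± 5.436 ≈ (26.430, 37.302)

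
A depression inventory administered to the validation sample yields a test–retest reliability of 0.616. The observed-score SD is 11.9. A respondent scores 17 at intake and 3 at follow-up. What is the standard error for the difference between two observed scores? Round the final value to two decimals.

10.43

SEM = 11.900·√(1 − 0.616) ≈ 7.374
SE_diff = SEM · √2 ≈ 7.374 · 1.414 ≈ 10.429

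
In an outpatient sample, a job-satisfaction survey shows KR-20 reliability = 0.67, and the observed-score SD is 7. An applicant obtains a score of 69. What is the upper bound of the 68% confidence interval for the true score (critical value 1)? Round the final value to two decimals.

SEM = 7.0000 × √(1 − 0.6700) = 7.0000 × √0.3300 ≈ 7.0000 × 0.5745 ≈ 4.0212
Margin = 1 × 4.0212 ≈ 4.0212
Upper bound: 69 + 4.0212 = 73.0212

73.02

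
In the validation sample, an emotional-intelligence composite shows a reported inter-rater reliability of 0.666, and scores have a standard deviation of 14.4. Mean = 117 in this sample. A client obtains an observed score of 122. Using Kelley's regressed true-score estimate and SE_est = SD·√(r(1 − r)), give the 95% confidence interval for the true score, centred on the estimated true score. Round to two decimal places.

T̂ = r·X + (1 − r)·M = 0.666×122 + 0.334×117 = 81.252 + 39.078 ≈ 120.330
SE_est = SD × √(r(1 − r)) = 14.400 × √0.222 ≈ 14.400 × 0.472 ≈ 6.792
95% CI: 120.330 ± 13.312 ≈ (107.018, 133.642)

[107.02, 133.64]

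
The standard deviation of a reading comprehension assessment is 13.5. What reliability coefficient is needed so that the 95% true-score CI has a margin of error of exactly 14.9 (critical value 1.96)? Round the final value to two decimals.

0.68

Required SEM = 14.9 / 1.96 ≈ 7.602
r = 1 − (7.602/13.5)² ≈ 1 − 0.317 ≈ 0.683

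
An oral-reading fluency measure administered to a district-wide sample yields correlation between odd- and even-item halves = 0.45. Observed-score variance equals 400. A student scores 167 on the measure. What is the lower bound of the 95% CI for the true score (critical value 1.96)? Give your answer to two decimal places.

142.86

σ = 400^(1/2) = 20.000
Spearman-Brown: r = 2(0.45) / (1 + 0.45) = 0.900 / 1.450 ≃ 0.621
The standard error of measurement is 20.000*√(1 − 0.621) ≃ 20.000*0.616 ≃ 12.318.
Half-width = 1.96*12.318 ≃ 24.143
Lower limit = 167 − 24.143 ≃ 142.857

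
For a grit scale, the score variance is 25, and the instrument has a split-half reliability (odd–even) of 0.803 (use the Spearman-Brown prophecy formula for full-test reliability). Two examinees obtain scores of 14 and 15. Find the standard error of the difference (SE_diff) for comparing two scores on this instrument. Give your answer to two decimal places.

2.34

σ = 25^(1/2) = 5.00000
Full-length reliability (Spearman-Brown) = 2(0.803)/(1+0.803) ≃ 0.89074
The standard error of measurement is 5.00000*√(1 − 0.89074) ≃ 5.00000*0.33055 ≃ 1.65274.
SE_diff = √2 * SEM ≃ 2.33733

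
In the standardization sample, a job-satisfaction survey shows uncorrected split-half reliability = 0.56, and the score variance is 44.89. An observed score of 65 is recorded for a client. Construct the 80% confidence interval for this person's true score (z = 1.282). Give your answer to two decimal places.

SD = √44.89 = 6.700
r_full = 2·0.56 / (1 + 0.56) ≈ 0.718
SEM = 6.700 · √(1 − 0.718) = 6.700 · √0.282 ≈ 6.700 · 0.531 ≈ 3.558
Half-width = 1.282·3.558 ≈ 4.562
CI = 65 ± 4.562 → [60.438, 69.562]

[60.44, 69.56]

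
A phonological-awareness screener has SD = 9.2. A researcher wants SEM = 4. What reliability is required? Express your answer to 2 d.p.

0.81

r = 1 − (SEM / SD)² = 1 − (4.00000 / 9.2)² ≃ 1 − 0.18904 ≃ 0.81096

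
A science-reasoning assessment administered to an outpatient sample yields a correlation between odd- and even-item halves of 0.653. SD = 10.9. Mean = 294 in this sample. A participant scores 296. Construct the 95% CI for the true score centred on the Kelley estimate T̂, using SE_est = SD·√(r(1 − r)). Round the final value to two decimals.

[286.88, 304.28]

r_full = 2·0.653 / (1 + 0.653) ≃ 0.790
Estimated true score = 0.790×296 + (1 − 0.790)×294 ≃ 295.580
SE_est = SD × √(r(1 − r)) = 10.900 × √0.166 ≃ 10.900 × 0.407 ≃ 4.439
CI = 295.580 ± 1.96 × 4.439 → [286.880, 304.281]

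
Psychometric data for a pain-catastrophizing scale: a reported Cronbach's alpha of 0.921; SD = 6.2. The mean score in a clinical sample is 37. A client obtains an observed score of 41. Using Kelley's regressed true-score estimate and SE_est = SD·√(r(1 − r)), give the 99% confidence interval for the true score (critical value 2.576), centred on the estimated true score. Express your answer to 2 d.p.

Estimated true score = 0.9210×41 + (1 − 0.9210)×37 ≈ 40.6840
SE_est = SD × √(r(1 − r)) = 6.2000 × √0.0728 ≈ 6.2000 × 0.2697 ≈ 1.6724
99% CI: 40.6840 ± 4.3081 ≈ (36.3759, 44.9921)

[36.38, 44.99]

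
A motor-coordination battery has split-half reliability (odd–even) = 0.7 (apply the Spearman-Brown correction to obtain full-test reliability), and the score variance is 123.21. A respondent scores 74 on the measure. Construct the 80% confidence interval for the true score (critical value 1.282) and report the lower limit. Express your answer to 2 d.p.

SD = √123.21 = 11.100
Full-length reliability (Spearman-Brown) = 2(0.7)/(1+0.7) ≈ 0.824
SEM = 11.100×√(1 − 0.824) ≈ 4.663
Margin = 1.282 × 4.663 ≈ 5.978
Lower bound: 74 − 5.978 = 68.022

68.02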